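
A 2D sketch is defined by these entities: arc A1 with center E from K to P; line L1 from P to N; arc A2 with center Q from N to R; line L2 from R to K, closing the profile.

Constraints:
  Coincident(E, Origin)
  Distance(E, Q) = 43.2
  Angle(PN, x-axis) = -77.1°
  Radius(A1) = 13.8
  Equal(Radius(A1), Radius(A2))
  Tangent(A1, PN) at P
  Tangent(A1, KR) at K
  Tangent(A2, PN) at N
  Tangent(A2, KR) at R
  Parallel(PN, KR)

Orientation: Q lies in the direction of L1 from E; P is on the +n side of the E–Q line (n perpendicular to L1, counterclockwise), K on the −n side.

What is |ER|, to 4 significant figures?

45.35

The slot axis is L1's direction at -77.1°, so u = (cos -77.1°, sin -77.1°) = (0.2233, -0.9748) and n = (−sin -77.1°, cos -77.1°) = (0.9748, 0.2233). E is at the origin and Q lies 43.2 along u from E, so Q = 43.2·u = (9.644, -42.11). Tangency of A1 to both parallel lines with radius 13.8 puts P and K at E ± 13.8·n: P = (13.45, 3.081), K = (-13.45, -3.081). Equal radii place N and R the same way about Q: N = Q + 13.8·n = (23.10, -39.03), R = Q − 13.8·n = (-3.807, -45.19). Then |ER| = |R − E| = 45.35.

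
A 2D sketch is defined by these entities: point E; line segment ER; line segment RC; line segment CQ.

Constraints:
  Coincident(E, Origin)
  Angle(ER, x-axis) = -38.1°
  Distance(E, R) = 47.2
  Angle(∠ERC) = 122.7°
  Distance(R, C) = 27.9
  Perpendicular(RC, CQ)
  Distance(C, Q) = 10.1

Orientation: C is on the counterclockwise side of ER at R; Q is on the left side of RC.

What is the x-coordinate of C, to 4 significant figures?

63.49

E is at the origin; ER runs at -38.1° with length 47.2, so R = 47.2·(cos -38.1°, sin -38.1°) = (37.14, -29.12). ∠ERC = 122.7°, so RC runs at -38.1° + (180° − 122.7°) = 19.20° from the x-axis; with |RC| = 27.9, C = R + 27.9·(cos 19.20°, sin 19.20°) = (63.49, -19.95). So C.x = 63.49.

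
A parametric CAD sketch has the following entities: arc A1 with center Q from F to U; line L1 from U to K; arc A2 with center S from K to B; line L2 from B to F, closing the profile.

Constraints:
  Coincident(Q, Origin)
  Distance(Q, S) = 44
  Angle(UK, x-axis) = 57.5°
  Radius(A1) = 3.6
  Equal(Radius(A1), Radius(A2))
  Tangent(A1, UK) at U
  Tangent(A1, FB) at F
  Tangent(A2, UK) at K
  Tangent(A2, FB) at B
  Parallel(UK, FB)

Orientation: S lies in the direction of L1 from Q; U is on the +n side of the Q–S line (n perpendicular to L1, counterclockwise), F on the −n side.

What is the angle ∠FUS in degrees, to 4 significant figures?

85.32°

The slot axis is L1's direction at 57.5°, so u = (cos 57.5°, sin 57.5°) = (0.5373, 0.8434) and n = (−sin 57.5°, cos 57.5°) = (-0.8434, 0.5373). Q is at the origin and S lies 44.0 along u from Q, so S = 44.0·u = (23.64, 37.11). Tangency of A1 to both parallel lines with radius 3.6 puts U and F at Q ± 3.6·n: U = (-3.036, 1.934), F = (3.036, -1.934). Then cos ∠FUS = UF·US / (|UF||US|), giving 85.32°.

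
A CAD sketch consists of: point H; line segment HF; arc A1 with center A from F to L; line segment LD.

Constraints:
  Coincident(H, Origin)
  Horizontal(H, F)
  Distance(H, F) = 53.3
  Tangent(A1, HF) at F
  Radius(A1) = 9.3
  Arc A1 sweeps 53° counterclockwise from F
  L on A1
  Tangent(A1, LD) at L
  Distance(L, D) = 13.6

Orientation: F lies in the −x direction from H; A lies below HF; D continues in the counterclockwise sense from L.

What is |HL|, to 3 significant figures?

60.8

H is at the origin; HF is horizontal with |HF| = 53.3 and F on the −x side, so F = (-53.3, 0.00). Tangency of A1 to HF means the radius AF is perpendicular to HF, so A = F + (0, -9.3) = (-53.3, -9.30). On A1, F sits at bearing 90° from A; a 53° counterclockwise sweep puts L at bearing 143°, so L = A + 9.3·(cos 143°, sin 143°) = (-60.7, -3.70). Then |HL| = |L − H| = 60.8.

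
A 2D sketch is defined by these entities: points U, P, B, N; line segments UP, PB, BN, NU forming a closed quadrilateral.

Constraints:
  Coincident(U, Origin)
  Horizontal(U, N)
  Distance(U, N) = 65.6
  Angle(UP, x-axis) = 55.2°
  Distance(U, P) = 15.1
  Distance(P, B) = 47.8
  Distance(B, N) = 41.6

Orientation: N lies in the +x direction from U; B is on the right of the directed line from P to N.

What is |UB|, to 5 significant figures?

44.332

U is at the origin; UN is horizontal with |UN| = 65.6 and N in +x, so N = (65.6, 0). UP runs at 55.2° with |UP| = 15.1, so P = (8.6178, 12.399). B is determined by |PB| = 47.8 and |BN| = 41.6 together: it lies at the intersection of circle(P, 47.8) and circle(N, 41.6). With |PN| = 58.316, the foot of the radical line on PN is 33.910 from P and the perpendicular offset is √(47.8² − 33.910²) = 33.689. Taking the right-of-PN solution: B = (34.590, -27.729).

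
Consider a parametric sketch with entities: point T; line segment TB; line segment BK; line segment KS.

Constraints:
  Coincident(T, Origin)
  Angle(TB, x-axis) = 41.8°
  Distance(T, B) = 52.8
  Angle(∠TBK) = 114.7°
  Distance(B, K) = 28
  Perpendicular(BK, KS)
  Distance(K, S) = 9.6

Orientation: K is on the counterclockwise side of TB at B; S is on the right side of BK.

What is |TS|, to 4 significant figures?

76.29

T is at the origin; TB runs at 41.8° with length 52.8, so B = 52.8·(cos 41.8°, sin 41.8°) = (39.36, 35.19). ∠TBK = 114.7°, so BK runs at 41.8° + (180° − 114.7°) = 107.1° from the x-axis; with |BK| = 28.0, K = B + 28.0·(cos 107.1°, sin 107.1°) = (31.13, 61.96). BK is perpendicular to KS; with |KS| = 9.6 on the right of BK, S = K + 9.6·(0.9558, 0.2940) = (40.30, 64.78). Then |TS| = |S − T| = 76.29.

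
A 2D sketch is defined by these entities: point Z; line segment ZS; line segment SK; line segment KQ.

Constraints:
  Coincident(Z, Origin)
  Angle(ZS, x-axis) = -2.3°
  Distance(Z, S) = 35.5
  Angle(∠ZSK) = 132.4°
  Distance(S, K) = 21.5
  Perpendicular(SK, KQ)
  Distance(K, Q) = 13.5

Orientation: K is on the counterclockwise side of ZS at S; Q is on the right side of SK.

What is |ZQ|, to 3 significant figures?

60.3

Z is at the origin; ZS runs at -2.3° with length 35.5, so S = 35.5·(cos -2.3°, sin -2.3°) = (35.5, -1.42). ∠ZSK = 132.4°, so SK runs at -2.3° + (180° − 132.4°) = 45.3° from the x-axis; with |SK| = 21.5, K = S + 21.5·(cos 45.3°, sin 45.3°) = (50.6, 13.9). SK ⟂ KQ; with |KQ| = 13.5 on the right of SK, Q = K + 13.5·(0.711, -0.703) = (60.2, 4.36). Then |ZQ| = |Q − Z| = 60.3.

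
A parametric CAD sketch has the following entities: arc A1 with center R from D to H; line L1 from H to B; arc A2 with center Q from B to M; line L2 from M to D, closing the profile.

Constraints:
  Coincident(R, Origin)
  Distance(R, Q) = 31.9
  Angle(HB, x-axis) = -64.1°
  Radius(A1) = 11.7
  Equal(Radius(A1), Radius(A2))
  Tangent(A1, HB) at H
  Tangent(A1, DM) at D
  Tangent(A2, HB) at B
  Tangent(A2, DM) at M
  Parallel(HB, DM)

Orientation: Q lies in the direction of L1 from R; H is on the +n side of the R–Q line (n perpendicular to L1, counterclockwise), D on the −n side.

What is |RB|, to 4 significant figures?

33.98

The slot axis is L1's direction at -64.1°, so u = (cos -64.1°, sin -64.1°) = (0.4368, -0.8996) and n = (−sin -64.1°, cos -64.1°) = (0.8996, 0.4368). R is at the origin and Q lies 31.9 along u from R, so Q = 31.9·u = (13.93, -28.70). Tangency of A1 to both parallel lines with radius 11.7 puts H and D at R ± 11.7·n: H = (10.52, 5.111), D = (-10.52, -5.111). Equal radii place B and M the same way about Q: B = Q + 11.7·n = (24.46, -23.59), M = Q − 11.7·n = (3.409, -33.81). Then |RB| = |B − R| = 33.98.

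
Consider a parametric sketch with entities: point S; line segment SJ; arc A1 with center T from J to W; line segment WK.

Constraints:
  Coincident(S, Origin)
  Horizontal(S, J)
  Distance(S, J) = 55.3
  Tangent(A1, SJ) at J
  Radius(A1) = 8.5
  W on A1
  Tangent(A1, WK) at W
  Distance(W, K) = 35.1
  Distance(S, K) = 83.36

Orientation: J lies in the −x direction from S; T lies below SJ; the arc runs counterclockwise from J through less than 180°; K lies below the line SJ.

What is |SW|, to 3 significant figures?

63.8

Checks: |TW| = 8.500 ✓; ∠(TW, WK) = 90.00° ✓; |WK| = 35.10 ✓; |SK| = 83.36 ✓.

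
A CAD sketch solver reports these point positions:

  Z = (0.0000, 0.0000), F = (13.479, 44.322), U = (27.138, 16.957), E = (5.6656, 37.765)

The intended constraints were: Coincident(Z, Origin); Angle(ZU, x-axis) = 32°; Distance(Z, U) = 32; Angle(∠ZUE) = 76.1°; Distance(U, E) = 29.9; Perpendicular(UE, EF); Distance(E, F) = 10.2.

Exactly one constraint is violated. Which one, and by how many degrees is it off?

Perpendicular(UE, EF) — off by 5.90°.

Z = (0.00, 0.00) ✓; ZU at 32.00° ✓; |ZU| = 32.00 ✓; ∠ZUE = 76.10° ✓; |UE| = 29.90 ✓; ∠(UE, EF) = 95.90° ✗; |EF| = 10.20 ✓.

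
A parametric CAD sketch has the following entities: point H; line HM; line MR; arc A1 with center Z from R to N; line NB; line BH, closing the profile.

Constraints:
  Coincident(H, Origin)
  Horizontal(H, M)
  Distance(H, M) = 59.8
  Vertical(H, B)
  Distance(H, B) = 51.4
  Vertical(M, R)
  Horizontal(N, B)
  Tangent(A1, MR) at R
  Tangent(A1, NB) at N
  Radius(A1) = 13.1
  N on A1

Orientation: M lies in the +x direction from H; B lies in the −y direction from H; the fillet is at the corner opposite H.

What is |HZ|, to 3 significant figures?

60.4

H is at the origin; HM is horizontal with |HM| = 59.8 and M on the +x side, so M = (59.8, 0.00). H and B share the same x with |HB| = 51.4 and B on the −y side, so B = (0.00, -51.4). The virtual corner opposite H is at (59.8, -51.4). The tangent condition forces ZR to be normal to MR and tangency of A1 to NB means the radius ZN is perpendicular to NB, with radius 13.1, so the center Z sits 13.1 in from both sides at Z = (46.7, -38.3). Then |HZ| = |Z − H| = 60.4.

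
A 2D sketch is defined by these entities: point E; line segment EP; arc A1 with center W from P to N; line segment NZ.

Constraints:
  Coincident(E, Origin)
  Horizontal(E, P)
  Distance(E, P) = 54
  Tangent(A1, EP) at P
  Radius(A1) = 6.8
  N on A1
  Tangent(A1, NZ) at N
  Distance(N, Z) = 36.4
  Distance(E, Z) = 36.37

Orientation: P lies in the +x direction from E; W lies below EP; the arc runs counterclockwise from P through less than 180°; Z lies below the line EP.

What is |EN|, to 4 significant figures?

49.23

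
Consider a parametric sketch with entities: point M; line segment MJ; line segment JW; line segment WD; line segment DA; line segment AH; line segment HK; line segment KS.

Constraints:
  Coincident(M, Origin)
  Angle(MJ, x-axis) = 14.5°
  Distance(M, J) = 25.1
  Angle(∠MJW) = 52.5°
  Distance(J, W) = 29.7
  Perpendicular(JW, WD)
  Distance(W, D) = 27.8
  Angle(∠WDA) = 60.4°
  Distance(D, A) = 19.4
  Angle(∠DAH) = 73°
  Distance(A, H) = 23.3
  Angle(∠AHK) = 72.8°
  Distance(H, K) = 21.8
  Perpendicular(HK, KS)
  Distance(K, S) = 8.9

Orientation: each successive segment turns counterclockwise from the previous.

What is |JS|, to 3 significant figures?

40.6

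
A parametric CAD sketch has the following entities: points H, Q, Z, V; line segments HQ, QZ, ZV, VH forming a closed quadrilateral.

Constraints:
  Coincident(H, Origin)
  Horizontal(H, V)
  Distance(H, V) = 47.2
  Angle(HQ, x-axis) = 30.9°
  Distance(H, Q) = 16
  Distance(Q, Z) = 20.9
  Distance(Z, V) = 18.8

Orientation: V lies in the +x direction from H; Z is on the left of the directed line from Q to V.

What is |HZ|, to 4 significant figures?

36.52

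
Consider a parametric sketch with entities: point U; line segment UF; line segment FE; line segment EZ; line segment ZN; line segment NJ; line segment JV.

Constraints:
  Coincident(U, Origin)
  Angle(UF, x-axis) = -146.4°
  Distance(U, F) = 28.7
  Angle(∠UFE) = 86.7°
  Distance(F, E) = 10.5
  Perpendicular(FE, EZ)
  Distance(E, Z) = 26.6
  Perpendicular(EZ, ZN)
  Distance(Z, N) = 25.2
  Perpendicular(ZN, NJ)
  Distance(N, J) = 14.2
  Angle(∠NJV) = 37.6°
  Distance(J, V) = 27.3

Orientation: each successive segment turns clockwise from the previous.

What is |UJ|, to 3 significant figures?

23.1

U is at the origin; UF runs at -146.4° with length 28.7, so F = (-23.9, -15.9). ∠UFE = 86.7° gives FE at 120° from the x-axis; with |FE| = 10.5, E = (-29.2, -6.82). FE ⟂ EZ, so EZ runs at 30.3°; with |EZ| = 26.6, Z = (-6.24, 6.60). The perpendicularity gives ZN at right angles to EZ, so ZN runs at -59.7°; with |ZN| = 25.2, N = (6.48, -15.2). ZN is perpendicular to NJ, so NJ runs at -150°; with |NJ| = 14.2, J = (-5.78, -22.3). Then |UJ| = |J − U| = 23.1.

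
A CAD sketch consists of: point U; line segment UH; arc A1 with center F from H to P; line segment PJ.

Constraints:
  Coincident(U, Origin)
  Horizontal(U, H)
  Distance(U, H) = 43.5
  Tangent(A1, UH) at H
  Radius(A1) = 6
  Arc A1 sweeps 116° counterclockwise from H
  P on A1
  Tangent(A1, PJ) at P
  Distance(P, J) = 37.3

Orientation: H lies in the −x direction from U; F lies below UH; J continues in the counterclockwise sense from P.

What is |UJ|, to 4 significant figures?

53.25

On A1, H sits at bearing 90° from F; a 116° counterclockwise sweep puts P at bearing 206°, so P = F + 6.0·(cos 206°, sin 206°) = (-48.89, -8.630). The tangent condition forces FP to be normal to PJ, so PJ runs along (−sin 206°, cos 206°); with |PJ| = 37.3, J = (-32.54, -42.16). Then |UJ| = |J − U| = 53.25.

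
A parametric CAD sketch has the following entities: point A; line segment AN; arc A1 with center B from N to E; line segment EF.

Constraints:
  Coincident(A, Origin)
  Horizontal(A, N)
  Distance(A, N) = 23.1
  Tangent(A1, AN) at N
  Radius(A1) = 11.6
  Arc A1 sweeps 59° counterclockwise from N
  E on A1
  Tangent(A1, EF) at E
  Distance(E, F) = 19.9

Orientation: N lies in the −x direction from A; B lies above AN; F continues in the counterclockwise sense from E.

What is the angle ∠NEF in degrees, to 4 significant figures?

150.5°

A is at the origin; A and N share the same y with |AN| = 23.1 and N on the −x side, so N = (-23.10, 0.000). Tangency of A1 to AN means the radius BN is perpendicular to AN, so B = N + (0, 11.6) = (-23.10, 11.60). On A1, N sits at bearing -90° from B; a 59° counterclockwise sweep puts E at bearing -31°, so E = B + 11.6·(cos -31°, sin -31°) = (-13.16, 5.626). Tangency of A1 to EF means the radius BE is perpendicular to EF, so EF runs along (−sin -31°, cos -31°); with |EF| = 19.9, F = (-2.908, 22.68). Then cos ∠NEF = EN·EF / (|EN||EF|), giving 150.5°.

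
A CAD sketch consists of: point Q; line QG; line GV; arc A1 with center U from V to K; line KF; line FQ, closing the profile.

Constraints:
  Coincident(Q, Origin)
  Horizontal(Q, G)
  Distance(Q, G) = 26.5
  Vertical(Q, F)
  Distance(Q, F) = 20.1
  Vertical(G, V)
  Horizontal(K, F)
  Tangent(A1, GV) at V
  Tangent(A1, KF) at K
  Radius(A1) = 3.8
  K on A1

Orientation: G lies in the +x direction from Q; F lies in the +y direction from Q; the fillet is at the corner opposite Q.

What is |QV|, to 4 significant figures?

31.11

The virtual corner opposite Q is at (26.50, 20.10). Tangency of A1 to GV means the radius UV is perpendicular to GV and the tangent condition forces UK to be normal to KF, with radius 3.8, so the center U sits 3.8 in from both sides at U = (22.70, 16.30). That places the tangent points at V = (26.50, 16.30) on GV and K = (22.70, 20.10) on KF. Then |QV| = |V − Q| = 31.11.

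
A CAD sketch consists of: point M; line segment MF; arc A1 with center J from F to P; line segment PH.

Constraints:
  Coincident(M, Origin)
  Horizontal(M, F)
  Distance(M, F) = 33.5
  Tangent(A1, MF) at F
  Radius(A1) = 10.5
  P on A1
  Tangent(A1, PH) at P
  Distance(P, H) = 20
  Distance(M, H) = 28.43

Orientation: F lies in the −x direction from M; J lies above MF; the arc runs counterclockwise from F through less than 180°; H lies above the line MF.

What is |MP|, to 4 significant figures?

24.77

M is at the origin; MF is horizontal with |MF| = 33.5 and F on the −x side, so F = (-33.50, 0.000). The tangent condition forces JF to be normal to MF, so J = F + (0, 10.5) = (-33.50, 10.50). Since JP ⟂ PH (tangency), |JH| = √(10.5² + 20.0²) = 22.59 regardless of where P sits on A1. So H lies on both circle(M, 28.43) and circle(J, 22.59); the above-MF intersection is H = (-15.34, 23.94). P is the foot of the tangent from H: P = (-24.05, 5.930).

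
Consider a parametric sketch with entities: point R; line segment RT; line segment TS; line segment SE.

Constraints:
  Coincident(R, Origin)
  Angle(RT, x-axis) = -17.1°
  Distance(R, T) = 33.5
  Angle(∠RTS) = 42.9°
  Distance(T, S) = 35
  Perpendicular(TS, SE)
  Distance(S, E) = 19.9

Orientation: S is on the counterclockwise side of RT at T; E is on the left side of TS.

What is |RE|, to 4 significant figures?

10.86

R is at the origin; RT runs at -17.1° with length 33.5, so T = 33.5·(cos -17.1°, sin -17.1°) = (32.02, -9.850). ∠RTS = 42.9°, so TS runs at -17.1° + (180° − 42.9°) = 120.0° from the x-axis; with |TS| = 35.0, S = T + 35.0·(cos 120.0°, sin 120.0°) = (14.52, 20.46). The perpendicularity gives SE at right angles to TS; with |SE| = 19.9 on the left of TS, E = S + 19.9·(-0.8660, -0.5000) = (-2.715, 10.51). Then |RE| = |E − R| = 10.86.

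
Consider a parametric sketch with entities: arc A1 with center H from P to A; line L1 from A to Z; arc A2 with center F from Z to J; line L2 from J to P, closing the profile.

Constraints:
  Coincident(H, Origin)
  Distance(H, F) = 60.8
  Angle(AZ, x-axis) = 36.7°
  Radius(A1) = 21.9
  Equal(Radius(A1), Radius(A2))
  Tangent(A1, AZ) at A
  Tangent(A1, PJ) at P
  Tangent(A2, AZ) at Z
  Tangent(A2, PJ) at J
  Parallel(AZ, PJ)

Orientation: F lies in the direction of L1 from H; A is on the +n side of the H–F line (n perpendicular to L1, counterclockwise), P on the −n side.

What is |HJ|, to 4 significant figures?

64.62

The slot axis is L1's direction at 36.7°, so u = (cos 36.7°, sin 36.7°) = (0.8018, 0.5976) and n = (−sin 36.7°, cos 36.7°) = (-0.5976, 0.8018). H is at the origin and F lies 60.8 along u from H, so F = 60.8·u = (48.75, 36.34). Tangency of A1 to both parallel lines with radius 21.9 puts A and P at H ± 21.9·n: A = (-13.09, 17.56), P = (13.09, -17.56). Equal radii place Z and J the same way about F: Z = F + 21.9·n = (35.66, 53.89), J = F − 21.9·n = (61.84, 18.78). Then |HJ| = |J − H| = 64.62.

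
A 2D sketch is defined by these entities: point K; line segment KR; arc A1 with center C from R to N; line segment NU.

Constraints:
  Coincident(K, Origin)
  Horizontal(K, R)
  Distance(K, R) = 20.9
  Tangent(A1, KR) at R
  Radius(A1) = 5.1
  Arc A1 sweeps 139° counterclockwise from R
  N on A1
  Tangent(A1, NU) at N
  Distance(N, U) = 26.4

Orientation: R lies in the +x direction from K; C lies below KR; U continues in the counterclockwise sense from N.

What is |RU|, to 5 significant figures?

31.063

On A1, R sits at bearing 90° from C; a 139° counterclockwise sweep puts N at bearing 229°, so N = C + 5.1·(cos 229°, sin 229°) = (17.554, -8.9490). A1 meets NU tangentially, so CN is at right angles to NU, so NU runs along (−sin 229°, cos 229°); with |NU| = 26.4, U = (37.478, -26.269). Then |RU| = |U − R| = 31.063.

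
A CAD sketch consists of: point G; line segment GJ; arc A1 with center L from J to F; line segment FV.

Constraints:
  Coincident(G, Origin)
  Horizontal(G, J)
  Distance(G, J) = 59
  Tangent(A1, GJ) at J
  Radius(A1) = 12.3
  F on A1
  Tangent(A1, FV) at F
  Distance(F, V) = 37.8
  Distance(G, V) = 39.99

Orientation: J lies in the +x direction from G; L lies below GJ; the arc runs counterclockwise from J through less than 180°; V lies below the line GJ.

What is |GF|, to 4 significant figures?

50.12

Checks: |LF| = 12.30 ✓; ∠(LF, FV) = 90.00° ✓; |FV| = 37.80 ✓; |GV| = 39.99 ✓.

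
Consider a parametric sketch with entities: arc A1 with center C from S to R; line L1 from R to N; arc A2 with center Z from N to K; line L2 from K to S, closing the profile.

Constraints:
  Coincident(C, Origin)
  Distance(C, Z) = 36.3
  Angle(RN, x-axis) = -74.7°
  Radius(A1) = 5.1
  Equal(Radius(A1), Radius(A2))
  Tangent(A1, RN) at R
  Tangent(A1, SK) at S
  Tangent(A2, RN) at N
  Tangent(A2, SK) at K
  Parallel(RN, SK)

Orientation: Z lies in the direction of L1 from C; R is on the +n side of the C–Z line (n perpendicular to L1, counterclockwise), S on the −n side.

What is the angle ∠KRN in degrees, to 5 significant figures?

15.695°

The slot axis is L1's direction at -74.7°, so u = (cos -74.7°, sin -74.7°) = (0.26387, -0.96456) and n = (−sin -74.7°, cos -74.7°) = (0.96456, 0.26387). C is at the origin and Z lies 36.3 along u from C, so Z = 36.3·u = (9.5786, -35.013). Tangency of A1 to both parallel lines with radius 5.1 puts R and S at C ± 5.1·n: R = (4.9192, 1.3458), S = (-4.9192, -1.3458). Equal radii place N and K the same way about Z: N = Z + 5.1·n = (14.498, -33.668), K = Z − 5.1·n = (4.6593, -36.359). Then cos ∠KRN = RK·RN / (|RK||RN|), giving 15.695°.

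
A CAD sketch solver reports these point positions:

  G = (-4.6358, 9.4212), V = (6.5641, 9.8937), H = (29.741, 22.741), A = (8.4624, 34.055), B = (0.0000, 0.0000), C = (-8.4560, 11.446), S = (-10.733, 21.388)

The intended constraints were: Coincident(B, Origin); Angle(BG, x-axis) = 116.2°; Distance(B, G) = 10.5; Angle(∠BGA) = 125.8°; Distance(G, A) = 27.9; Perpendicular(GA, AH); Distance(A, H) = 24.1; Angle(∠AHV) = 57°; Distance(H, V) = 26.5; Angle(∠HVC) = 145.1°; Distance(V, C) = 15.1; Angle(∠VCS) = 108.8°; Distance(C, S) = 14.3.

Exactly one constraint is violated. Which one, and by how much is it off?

Distance(C, S) = 14.3 — off by 4.10.

B = (0.00, 0.00) ✓; BG at 116.2° ✓; |BG| = 10.50 ✓; ∠BGA = 125.8° ✓; |GA| = 27.90 ✓; ∠(GA, AH) = 90.00° ✓; |AH| = 24.10 ✓; ∠AHV = 57.00° ✓; |HV| = 26.50 ✓; ∠HVC = 145.1° ✓; |VC| = 15.10 ✓; ∠VCS = 108.8° ✓; |CS| = 10.20 ✗.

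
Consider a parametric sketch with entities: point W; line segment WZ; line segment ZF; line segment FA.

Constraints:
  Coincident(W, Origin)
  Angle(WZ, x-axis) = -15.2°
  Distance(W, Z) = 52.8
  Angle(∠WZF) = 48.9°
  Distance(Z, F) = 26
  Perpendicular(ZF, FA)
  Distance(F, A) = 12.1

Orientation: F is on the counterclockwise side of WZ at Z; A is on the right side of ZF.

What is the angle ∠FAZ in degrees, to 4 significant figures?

65.04°

∠WZF = 48.9°, so ZF runs at -15.2° + (180° − 48.9°) = 115.9° from the x-axis; with |ZF| = 26.0, F = Z + 26.0·(cos 115.9°, sin 115.9°) = (39.60, 9.545). The perpendicularity gives FA at right angles to ZF; with |FA| = 12.1 on the right of ZF, A = F + 12.1·(0.8996, 0.4368) = (50.48, 14.83). Then cos ∠FAZ = AF·AZ / (|AF||AZ|), giving 65.04°.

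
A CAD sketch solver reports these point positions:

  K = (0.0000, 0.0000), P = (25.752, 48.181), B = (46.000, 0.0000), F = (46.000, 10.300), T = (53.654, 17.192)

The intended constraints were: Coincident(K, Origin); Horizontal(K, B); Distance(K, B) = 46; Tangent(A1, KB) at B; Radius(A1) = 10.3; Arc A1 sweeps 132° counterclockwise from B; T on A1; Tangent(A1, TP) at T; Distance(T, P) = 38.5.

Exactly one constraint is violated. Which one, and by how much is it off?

Distance(T, P) = 38.5 — off by 3.20.

K = (0.00, 0.00) ✓; K.y = 0.00, B.y = 0.00 ✓; |KB| = 46.00 ✓; ∠(FB, BK) = 90.00° ✓; |FB| = 10.30 ✓; bearing(F→T) − bearing(F→B) = 132.0° ✓; |FT| = 10.30 ✓; ∠(FT, TP) = 90.00° ✓; |TP| = 41.70 ✗.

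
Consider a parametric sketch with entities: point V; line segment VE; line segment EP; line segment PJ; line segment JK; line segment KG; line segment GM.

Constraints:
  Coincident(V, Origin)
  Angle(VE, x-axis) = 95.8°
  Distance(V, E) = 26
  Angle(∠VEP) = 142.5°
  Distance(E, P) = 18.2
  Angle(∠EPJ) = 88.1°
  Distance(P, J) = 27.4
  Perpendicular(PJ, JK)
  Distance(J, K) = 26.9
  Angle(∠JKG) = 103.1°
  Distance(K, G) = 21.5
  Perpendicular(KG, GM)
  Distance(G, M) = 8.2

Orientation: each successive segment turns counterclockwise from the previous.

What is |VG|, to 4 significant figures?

12.48

V is at the origin; VE runs at 95.8° with length 26.0, so E = (-2.627, 25.87). ∠VEP = 142.5° gives EP at 133.3° from the x-axis; with |EP| = 18.2, P = (-15.11, 39.11). ∠EPJ = 88.1° gives PJ at -134.8° from the x-axis; with |PJ| = 27.4, J = (-34.42, 19.67). PJ ⟂ JK, so JK runs at -44.80°; with |JK| = 26.9, K = (-15.33, 0.7155). ∠JKG = 103.1° gives KG at 32.10° from the x-axis; with |KG| = 21.5, G = (2.884, 12.14). Then |VG| = |G − V| = 12.48.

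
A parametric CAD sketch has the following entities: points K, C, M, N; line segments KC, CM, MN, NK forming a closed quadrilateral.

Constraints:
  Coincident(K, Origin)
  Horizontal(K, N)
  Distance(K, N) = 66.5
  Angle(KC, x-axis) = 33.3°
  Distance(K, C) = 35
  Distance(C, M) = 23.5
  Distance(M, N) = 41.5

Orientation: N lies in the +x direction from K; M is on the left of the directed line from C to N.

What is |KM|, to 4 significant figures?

58.19

K is at the origin; K and N share the same y with |KN| = 66.5 and N in +x, so N = (66.5, 0). KC runs at 33.3° with |KC| = 35.0, so C = (29.25, 19.22). M is determined by |CM| = 23.5 and |MN| = 41.5 together: it lies at the intersection of circle(C, 23.5) and circle(N, 41.5). With |CN| = 41.91, the foot of the radical line on CN is 6.998 from C and the perpendicular offset is √(23.5² − 6.998²) = 22.43. Taking the left-of-CN solution: M = (45.76, 35.94).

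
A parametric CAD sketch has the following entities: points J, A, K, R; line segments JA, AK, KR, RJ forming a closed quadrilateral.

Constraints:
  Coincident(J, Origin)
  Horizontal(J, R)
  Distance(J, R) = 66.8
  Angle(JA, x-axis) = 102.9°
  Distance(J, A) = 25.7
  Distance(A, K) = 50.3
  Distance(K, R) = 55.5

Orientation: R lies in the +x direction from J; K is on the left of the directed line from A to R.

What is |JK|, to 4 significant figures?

61.88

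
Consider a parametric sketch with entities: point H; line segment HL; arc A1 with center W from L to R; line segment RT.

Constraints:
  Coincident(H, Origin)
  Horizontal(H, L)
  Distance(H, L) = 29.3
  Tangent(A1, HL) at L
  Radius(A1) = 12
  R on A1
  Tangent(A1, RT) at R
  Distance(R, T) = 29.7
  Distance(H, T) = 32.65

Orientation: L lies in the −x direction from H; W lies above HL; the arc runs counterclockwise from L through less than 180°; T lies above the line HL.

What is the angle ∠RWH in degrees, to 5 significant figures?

6.3281°

Checks: ∠(WL, LH) = 90.00° ✓; |WL| = 12.00 ✓; |WR| = 12.00 ✓; ∠(WR, RT) = 90.00° ✓; |RT| = 29.70 ✓; |HT| = 32.65 ✓.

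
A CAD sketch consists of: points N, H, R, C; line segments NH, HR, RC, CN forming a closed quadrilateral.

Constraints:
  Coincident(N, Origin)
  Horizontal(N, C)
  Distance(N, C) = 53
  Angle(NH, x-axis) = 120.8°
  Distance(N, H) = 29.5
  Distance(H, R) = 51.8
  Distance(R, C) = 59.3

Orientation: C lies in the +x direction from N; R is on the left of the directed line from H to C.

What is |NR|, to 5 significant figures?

60.755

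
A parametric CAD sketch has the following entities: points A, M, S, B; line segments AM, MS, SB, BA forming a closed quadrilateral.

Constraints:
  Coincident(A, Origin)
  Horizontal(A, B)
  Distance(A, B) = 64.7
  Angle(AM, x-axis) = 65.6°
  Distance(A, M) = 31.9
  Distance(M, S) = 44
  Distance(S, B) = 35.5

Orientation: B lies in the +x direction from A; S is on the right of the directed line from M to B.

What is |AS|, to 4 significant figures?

32.96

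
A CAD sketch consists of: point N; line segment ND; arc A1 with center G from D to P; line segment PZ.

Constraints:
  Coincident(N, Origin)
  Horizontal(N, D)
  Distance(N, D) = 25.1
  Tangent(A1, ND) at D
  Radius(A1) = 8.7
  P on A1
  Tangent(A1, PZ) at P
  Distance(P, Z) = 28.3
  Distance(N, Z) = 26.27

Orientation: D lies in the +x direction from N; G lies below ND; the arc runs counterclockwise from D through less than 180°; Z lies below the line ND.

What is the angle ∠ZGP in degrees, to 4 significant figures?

72.91°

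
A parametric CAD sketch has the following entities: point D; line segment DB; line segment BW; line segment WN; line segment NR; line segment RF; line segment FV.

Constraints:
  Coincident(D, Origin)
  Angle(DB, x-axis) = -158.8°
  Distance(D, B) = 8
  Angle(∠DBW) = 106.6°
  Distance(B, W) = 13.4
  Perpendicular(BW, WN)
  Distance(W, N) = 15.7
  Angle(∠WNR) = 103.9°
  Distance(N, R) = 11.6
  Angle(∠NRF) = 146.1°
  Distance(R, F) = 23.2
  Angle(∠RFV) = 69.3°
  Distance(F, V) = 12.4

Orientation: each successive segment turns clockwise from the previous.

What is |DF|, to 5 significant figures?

17.614

D is at the origin; DB runs at -158.8° with length 8.0, so B = (-7.4586, -2.8930). ∠DBW = 106.6° gives BW at 127.80° from the x-axis; with |BW| = 13.4, W = (-15.672, 7.6951). BW is perpendicular to WN, so WN runs at 37.800°; with |WN| = 15.7, N = (-3.2661, 17.318). ∠WNR = 103.9° gives NR at -38.300° from the x-axis; with |NR| = 11.6, R = (5.8373, 10.128). ∠NRF = 146.1° gives RF at -72.200° from the x-axis; with |RF| = 23.2, F = (12.929, -11.961). Then |DF| = |F − D| = 17.614.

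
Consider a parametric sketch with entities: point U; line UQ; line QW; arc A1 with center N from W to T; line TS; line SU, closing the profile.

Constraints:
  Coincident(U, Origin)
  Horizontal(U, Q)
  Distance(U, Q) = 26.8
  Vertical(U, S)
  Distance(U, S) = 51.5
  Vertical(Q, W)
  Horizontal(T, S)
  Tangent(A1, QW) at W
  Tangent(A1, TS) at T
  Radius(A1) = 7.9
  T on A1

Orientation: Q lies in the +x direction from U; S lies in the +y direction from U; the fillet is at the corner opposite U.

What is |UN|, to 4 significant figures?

47.52

U and S share the same x with |US| = 51.5 and S on the +y side, so S = (0.000, 51.50). The virtual corner opposite U is at (26.80, 51.50). A1 meets QW tangentially, so NW is at right angles to QW and A1 meets TS tangentially, so NT is at right angles to TS, with radius 7.9, so the center N sits 7.9 in from both sides at N = (18.90, 43.60). Then |UN| = |N − U| = 47.52.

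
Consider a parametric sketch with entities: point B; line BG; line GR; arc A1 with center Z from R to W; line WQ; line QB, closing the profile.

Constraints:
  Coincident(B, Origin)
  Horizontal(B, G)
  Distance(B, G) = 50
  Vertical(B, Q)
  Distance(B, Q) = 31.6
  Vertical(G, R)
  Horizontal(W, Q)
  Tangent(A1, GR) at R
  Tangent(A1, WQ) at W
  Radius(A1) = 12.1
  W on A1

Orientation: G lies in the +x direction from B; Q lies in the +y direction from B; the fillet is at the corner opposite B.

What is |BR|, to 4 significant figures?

53.67

B is at the origin; B and G share the same y with |BG| = 50.0 and G on the +x side, so G = (50.00, 0.000). B and Q share the same x with |BQ| = 31.6 and Q on the +y side, so Q = (0.000, 31.60). The virtual corner opposite B is at (50.00, 31.60). A1 meets GR tangentially, so ZR is at right angles to GR and tangency of A1 to WQ means the radius ZW is perpendicular to WQ, with radius 12.1, so the center Z sits 12.1 in from both sides at Z = (37.90, 19.50). That places the tangent points at R = (50.00, 19.50) on GR and W = (37.90, 31.60) on WQ. Then |BR| = |R − B| = 53.67.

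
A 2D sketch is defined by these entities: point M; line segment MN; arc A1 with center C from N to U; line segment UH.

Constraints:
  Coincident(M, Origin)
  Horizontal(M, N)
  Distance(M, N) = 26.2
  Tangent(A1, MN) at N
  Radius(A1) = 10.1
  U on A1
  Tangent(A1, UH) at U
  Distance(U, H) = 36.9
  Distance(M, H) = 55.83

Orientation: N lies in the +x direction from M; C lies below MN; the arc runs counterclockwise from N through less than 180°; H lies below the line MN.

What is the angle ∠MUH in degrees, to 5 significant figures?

146.50°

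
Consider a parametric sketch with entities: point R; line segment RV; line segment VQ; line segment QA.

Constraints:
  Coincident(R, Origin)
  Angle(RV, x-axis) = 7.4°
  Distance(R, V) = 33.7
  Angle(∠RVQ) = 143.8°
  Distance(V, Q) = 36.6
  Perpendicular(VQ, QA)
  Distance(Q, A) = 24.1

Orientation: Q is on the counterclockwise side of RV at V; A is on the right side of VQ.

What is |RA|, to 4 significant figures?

77.50

R is at the origin; RV runs at 7.4° with length 33.7, so V = 33.7·(cos 7.4°, sin 7.4°) = (33.42, 4.340). ∠RVQ = 143.8°, so VQ runs at 7.4° + (180° − 143.8°) = 43.60° from the x-axis; with |VQ| = 36.6, Q = V + 36.6·(cos 43.60°, sin 43.60°) = (59.92, 29.58). The perpendicularity gives QA at right angles to VQ; with |QA| = 24.1 on the right of VQ, A = Q + 24.1·(0.6896, -0.7242) = (76.54, 12.13). Then |RA| = |A − R| = 77.50.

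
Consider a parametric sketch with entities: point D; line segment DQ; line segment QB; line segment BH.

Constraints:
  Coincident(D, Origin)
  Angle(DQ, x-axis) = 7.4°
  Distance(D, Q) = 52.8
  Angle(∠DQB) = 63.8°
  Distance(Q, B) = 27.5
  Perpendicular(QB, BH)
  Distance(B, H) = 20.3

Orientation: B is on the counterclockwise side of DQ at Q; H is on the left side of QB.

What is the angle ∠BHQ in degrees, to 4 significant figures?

53.57°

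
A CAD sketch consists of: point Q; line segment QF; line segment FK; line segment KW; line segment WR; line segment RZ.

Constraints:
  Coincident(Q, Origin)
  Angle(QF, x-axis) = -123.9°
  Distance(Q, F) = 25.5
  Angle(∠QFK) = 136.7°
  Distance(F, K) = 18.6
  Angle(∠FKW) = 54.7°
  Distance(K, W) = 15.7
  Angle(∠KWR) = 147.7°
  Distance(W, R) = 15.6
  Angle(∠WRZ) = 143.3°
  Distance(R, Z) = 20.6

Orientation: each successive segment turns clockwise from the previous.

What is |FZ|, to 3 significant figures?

28.4

Q is at the origin; QF runs at -123.9° with length 25.5, so F = (-14.2, -21.2). ∠QFK = 136.7° gives FK at -167° from the x-axis; with |FK| = 18.6, K = (-32.4, -25.3). ∠FKW = 54.7° gives KW at 67.5° from the x-axis; with |KW| = 15.7, W = (-26.4, -10.8). ∠KWR = 147.7° gives WR at 35.2° from the x-axis; with |WR| = 15.6, R = (-13.6, -1.79). ∠WRZ = 143.3° gives RZ at -1.50° from the x-axis; with |RZ| = 20.6, Z = (6.99, -2.33). Then |FZ| = |Z − F| = 28.4.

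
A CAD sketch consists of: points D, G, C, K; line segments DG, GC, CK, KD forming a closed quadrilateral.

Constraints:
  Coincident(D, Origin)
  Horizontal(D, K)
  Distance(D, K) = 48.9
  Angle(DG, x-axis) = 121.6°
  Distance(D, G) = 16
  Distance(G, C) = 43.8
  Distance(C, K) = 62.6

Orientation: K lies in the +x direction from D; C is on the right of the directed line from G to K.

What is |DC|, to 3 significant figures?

30.7

Checks: D = (0.00, 0.00) ✓; |GC| = 43.80 ✓; |CK| = 62.60 ✓.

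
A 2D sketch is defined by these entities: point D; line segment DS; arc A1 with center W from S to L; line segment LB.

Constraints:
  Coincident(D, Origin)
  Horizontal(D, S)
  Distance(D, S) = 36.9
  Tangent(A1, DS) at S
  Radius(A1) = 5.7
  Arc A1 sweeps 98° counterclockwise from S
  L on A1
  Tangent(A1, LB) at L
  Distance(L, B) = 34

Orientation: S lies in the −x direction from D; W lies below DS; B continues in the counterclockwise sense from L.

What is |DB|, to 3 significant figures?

55.2

D is at the origin; D and S share the same y with |DS| = 36.9 and S on the −x side, so S = (-36.9, 0.00). Tangency of A1 to DS means the radius WS is perpendicular to DS, so W = S + (0, -5.7) = (-36.9, -5.70). On A1, S sits at bearing 90° from W; a 98° counterclockwise sweep puts L at bearing 188°, so L = W + 5.7·(cos 188°, sin 188°) = (-42.5, -6.49). Since A1 is tangent to LB there, WL ⟂ LB, so LB runs along (−sin 188°, cos 188°); with |LB| = 34.0, B = (-37.8, -40.2). Then |DB| = |B − D| = 55.2.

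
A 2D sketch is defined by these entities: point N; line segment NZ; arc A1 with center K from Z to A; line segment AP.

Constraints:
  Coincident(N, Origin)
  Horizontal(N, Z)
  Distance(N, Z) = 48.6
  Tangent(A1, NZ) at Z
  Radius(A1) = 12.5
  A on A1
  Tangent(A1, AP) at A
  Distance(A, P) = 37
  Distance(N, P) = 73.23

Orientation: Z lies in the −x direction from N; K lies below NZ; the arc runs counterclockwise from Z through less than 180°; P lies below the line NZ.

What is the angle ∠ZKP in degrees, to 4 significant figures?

174.8°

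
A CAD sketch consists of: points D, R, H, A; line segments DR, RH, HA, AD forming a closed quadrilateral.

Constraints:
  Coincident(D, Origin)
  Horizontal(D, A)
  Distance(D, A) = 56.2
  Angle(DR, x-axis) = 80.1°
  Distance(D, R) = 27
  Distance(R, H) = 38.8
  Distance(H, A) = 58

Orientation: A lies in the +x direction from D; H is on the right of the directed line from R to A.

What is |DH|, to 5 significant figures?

11.863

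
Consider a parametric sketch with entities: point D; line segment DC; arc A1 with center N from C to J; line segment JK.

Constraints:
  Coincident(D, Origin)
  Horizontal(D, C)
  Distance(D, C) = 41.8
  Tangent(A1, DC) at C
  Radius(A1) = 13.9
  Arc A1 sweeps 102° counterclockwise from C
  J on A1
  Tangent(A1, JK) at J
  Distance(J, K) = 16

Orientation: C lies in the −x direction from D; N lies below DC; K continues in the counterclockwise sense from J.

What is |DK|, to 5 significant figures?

61.348

D is at the origin; D and C share the same y with |DC| = 41.8 and C on the −x side, so C = (-41.800, 0.0000). Tangency of A1 to DC means the radius NC is perpendicular to DC, so N = C + (0, -13.9) = (-41.800, -13.900). On A1, C sits at bearing 90° from N; a 102° counterclockwise sweep puts J at bearing 192°, so J = N + 13.9·(cos 192°, sin 192°) = (-55.396, -16.790). Since A1 is tangent to JK there, NJ ⟂ JK, so JK runs along (−sin 192°, cos 192°); with |JK| = 16.0, K = (-52.070, -32.440). Then |DK| = |K − D| = 61.348.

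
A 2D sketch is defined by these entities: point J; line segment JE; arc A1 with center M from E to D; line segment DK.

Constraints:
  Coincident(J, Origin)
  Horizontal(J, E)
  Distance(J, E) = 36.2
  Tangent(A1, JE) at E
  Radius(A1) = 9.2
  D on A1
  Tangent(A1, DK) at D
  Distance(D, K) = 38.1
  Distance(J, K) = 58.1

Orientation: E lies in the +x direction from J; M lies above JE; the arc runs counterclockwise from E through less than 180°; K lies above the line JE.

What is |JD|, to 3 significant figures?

46.5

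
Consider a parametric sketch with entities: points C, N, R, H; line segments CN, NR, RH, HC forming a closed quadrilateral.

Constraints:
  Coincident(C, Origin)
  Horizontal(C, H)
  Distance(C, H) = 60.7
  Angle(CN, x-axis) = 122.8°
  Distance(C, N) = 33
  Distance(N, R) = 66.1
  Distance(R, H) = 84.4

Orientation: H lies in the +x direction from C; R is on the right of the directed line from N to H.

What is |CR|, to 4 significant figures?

40.94

Checks: |NR| = 66.10 ✓; |RH| = 84.40 ✓.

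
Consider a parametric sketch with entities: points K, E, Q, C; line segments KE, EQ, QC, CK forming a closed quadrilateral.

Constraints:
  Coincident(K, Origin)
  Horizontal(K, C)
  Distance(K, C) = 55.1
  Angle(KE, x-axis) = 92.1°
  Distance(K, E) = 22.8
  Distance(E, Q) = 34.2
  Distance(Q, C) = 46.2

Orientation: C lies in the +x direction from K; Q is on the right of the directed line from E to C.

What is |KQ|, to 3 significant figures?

13.9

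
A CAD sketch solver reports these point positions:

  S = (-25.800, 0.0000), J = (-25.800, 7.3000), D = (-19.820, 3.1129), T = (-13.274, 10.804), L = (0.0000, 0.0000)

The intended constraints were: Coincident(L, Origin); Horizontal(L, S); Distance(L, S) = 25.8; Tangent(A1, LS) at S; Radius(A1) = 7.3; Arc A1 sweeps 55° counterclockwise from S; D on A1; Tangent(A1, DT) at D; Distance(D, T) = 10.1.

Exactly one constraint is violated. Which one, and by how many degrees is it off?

Tangent(A1, DT) at D — off by 5.40°.

L = (0.00, 0.00) ✓; L.y = 0.00, S.y = 0.00 ✓; |LS| = 25.80 ✓; ∠(JS, SL) = 90.00° ✓; |JS| = 7.300 ✓; bearing(J→D) − bearing(J→S) = 55.00° ✓; |JD| = 7.300 ✓; ∠(JD, DT) = 95.40° ✗; |DT| = 10.10 ✓.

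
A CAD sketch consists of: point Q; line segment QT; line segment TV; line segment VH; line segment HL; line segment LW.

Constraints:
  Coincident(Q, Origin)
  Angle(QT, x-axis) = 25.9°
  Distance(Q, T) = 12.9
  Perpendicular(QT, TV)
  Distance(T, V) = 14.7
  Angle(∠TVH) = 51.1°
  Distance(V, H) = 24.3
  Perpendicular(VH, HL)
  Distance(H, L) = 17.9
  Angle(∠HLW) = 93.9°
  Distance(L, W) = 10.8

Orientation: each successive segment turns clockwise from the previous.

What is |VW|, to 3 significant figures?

23.0

VH is perpendicular to HL, so HL runs at 77.0°; with |HL| = 17.9, L = (-1.63, 15.3). ∠HLW = 93.9° gives LW at -9.10° from the x-axis; with |LW| = 10.8, W = (9.04, 13.6). Then |VW| = |W − V| = 23.0.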